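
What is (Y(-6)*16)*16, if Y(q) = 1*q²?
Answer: 9216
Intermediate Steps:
Y(q) = q²
(Y(-6)*16)*16 = ((-6)²*16)*16 = (36*16)*16 = 576*16 = 9216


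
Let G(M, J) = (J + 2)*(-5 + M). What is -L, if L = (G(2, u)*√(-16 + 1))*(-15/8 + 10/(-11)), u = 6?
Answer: -735*I*√15/11 ≈ -258.79*I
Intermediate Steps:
G(M, J) = (-5 + M)*(2 + J) (G(M, J) = (2 + J)*(-5 + M) = (-5 + M)*(2 + J))
L = 735*I*√15/11 (L = ((-10 - 5*6 + 2*2 + 6*2)*√(-16 + 1))*(-15/8 + 10/(-11)) = ((-10 - 30 + 4 + 12)*√(-15))*(-15*⅛ + 10*(-1/11)) = (-24*I*√15)*(-15/8 - 10/11) = -24*I*√15*(-245/88) = 735*I*√15/11 ≈ 258.79*I)
-L = -735*I*√15/11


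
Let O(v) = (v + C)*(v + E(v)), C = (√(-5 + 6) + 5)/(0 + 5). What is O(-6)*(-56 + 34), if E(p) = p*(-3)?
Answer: 6336/5 ≈ 1267.2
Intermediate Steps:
E(p) = -3*p
C = 6/5 (C = (√1 + 5)/5 = (1 + 5)*(⅕) = 6*(⅕) = 6/5 ≈ 1.2000)
O(v) = -2*v*(6/5 + v) (O(v) = (v + 6/5)*(v - 3*v) = (6/5 + v)*(-2*v) = -2*v*(6/5 + v))
O(-6)*(-56 + 34) = ((⅖)*(-6)*(-6 - 5*(-6)))*(-56 + 34) = ((⅖)*(-6)*(-6 + 30))*(-22) = ((⅖)*(-6)*24)*(-22) = -288/5*(-22) = 6336/5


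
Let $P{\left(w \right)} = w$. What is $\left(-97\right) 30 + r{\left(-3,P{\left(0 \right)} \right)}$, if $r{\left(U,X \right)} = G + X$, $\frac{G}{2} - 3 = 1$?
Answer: $-2902$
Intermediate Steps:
$G = 8$ ($G = 6 + 2 \cdot 1 = 6 + 2 = 8$)
$r{\left(U,X \right)} = 8 + X$
$\left(-97\right) 30 + r{\left(-3,P{\left(0 \right)} \right)} = \left(-97\right) 30 + \left(8 + 0\right) = -2910 + 8 = -2902$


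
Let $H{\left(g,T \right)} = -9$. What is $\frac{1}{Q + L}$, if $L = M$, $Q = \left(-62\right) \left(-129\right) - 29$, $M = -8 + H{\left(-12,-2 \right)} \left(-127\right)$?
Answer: $\frac{1}{9104} \approx 0.00010984$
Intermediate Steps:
$M = 1135$ ($M = -8 - -1143 = -8 + 1143 = 1135$)
$Q = 7969$ ($Q = 7998 - 29 = 7969$)
$L = 1135$
$\frac{1}{Q + L} = \frac{1}{7969 + 1135} = \frac{1}{9104}$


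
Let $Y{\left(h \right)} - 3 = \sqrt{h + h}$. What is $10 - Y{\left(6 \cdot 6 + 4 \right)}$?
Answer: $7 - 4 \sqrt{5} \approx -1.9443$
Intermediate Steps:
$Y{\left(h \right)} = 3 + \sqrt{2} \sqrt{h}$ ($Y{\left(h \right)} = 3 + \sqrt{h + h} = 3 + \sqrt{2 h} = 3 + \sqrt{2} \sqrt{h}$)
$10 - Y{\left(6 \cdot 6 + 4 \right)} = 10 - \left(3 + \sqrt{2} \sqrt{6 \cdot 6 + 4}\right) = 10 - \left(3 + \sqrt{2} \sqrt{36 + 4}\right) = 10 - \left(3 + \sqrt{2} \sqrt{40}\right) = 10 - \left(3 + \sqrt{2} \cdot 2 \sqrt{10}\right) = 10 - \left(3 + 4 \sqrt{5}\right) = 7 - 4 \sqrt{5}$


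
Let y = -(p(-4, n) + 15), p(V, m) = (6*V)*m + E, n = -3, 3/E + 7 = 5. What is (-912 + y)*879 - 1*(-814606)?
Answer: -124393/2 ≈ -62197.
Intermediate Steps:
E = -3/2 (E = 3/(-7 + 5) = 3/(-2) = 3*(-1/2) = -3/2 ≈ -1.5000)
p(V, m) = -3/2 + 6*V*m (p(V, m) = (6*V)*m - 3/2 = 6*V*m - 3/2 = -3/2 + 6*V*m)
y = -171/2 (y = -((-3/2 + 6*(-4)*(-3)) + 15) = -((-3/2 + 72) + 15) = -(141/2 + 15) = -1*171/2 = -171/2 ≈ -85.500)
(-912 + y)*879 - 1*(-814606) = (-912 - 171/2)*879 - 1*(-814606) = -1995/2*879 + 814606 = -1753605/2 + 814606 = -124393/2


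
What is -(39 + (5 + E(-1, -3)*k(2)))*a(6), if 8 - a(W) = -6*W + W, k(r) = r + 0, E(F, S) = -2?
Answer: -1520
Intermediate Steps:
k(r) = r
a(W) = 8 + 5*W (a(W) = 8 - (-6*W + W) = 8 - (-5)*W = 8 + 5*W)
-(39 + (5 + E(-1, -3)*k(2)))*a(6) = -(39 + (5 - 2*2))*(8 + 5*6) = -(39 + (5 - 4))*(8 + 30) = -(39 + 1)*38 = -40*38 = -1*1520 = -1520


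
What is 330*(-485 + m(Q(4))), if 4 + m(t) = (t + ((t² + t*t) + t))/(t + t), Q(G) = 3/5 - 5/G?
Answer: -322509/2 ≈ -1.6125e+5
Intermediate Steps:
Q(G) = ⅗ - 5/G (Q(G) = 3*(⅕) - 5/G = ⅗ - 5/G)
m(t) = -4 + (2*t + 2*t²)/(2*t) (m(t) = -4 + (t + ((t² + t*t) + t))/(t + t) = -4 + (t + ((t² + t²) + t))/((2*t)) = -4 + (t + (2*t² + t))*(1/(2*t)) = -4 + (t + (t + 2*t²))*(1/(2*t)) = -4 + (2*t + 2*t²)*(1/(2*t)) = -4 + (2*t + 2*t²)/(2*t))
330*(-485 + m(Q(4))) = 330*(-485 + (-3 + (⅗ - 5/4))) = 330*(-485 + (-3 - 13/20)) = 330*(-485 - 73/20) = 330*(-9773/20) = -322509/2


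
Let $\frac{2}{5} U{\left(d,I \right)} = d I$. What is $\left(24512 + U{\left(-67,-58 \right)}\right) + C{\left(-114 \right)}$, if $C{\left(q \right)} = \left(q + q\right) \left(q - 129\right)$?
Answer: $89631$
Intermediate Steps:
$U{\left(d,I \right)} = \frac{5 I d}{2}$ ($U{\left(d,I \right)} = \frac{5 d I}{2} = \frac{5 I d}{2}$)
$C{\left(q \right)} = 2 q \left(-129 + q\right)$
$\left(24512 + U{\left(-67,-58 \right)}\right) + C{\left(-114 \right)} = \left(24512 + \frac{5}{2} \left(-58\right) \left(-67\right)\right) + 2 \left(-114\right) \left(-129 - 114\right) = \left(24512 + 9715\right) + 2 \left(-114\right) \left(-243\right) = 34227 + 55404 = 89631$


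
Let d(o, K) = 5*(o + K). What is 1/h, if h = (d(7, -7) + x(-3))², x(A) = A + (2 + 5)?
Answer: 1/16 ≈ 0.062500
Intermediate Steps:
d(o, K) = 5*K + 5*o (d(o, K) = 5*(K + o) = 5*K + 5*o)
x(A) = 7 + A (x(A) = A + 7 = 7 + A)
h = 16 (h = ((5*(-7) + 5*7) + (7 - 3))² = ((-35 + 35) + 4)² = (0 + 4)² = 4² = 16)
1/h = 1/16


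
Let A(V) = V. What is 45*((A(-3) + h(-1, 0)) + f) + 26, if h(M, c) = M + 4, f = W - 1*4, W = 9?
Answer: 251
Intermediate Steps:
f = 5 (f = 9 - 1*4 = 9 - 4 = 5)
h(M, c) = 4 + M
45*((A(-3) + h(-1, 0)) + f) + 26 = 45*((-3 + (4 - 1)) + 5) + 26 = 45*((-3 + 3) + 5) + 26 = 45*(0 + 5) + 26 = 45*5 + 26 = 225 + 26 = 251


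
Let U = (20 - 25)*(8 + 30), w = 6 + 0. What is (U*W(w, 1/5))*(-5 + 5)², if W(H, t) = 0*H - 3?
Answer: 0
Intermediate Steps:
w = 6
W(H, t) = -3 (W(H, t) = 0 - 3 = -3)
U = -190 (U = -5*38 = -190)
(U*W(w, 1/5))*(-5 + 5)² = (-190*(-3))*(-5 + 5)² = 570*0² = 570*0 = 0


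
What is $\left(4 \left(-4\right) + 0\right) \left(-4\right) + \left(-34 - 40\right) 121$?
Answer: $-8890$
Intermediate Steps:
$\left(4 \left(-4\right) + 0\right) \left(-4\right) + \left(-34 - 40\right) 121 = \left(-16 + 0\right) \left(-4\right) + \left(-34 - 40\right) 121 = \left(-16\right) \left(-4\right) - 8954 = 64 - 8954 = -8890$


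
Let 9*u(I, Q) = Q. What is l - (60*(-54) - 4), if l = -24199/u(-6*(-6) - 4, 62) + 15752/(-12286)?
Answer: -102849121/380866 ≈ -270.04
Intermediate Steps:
u(I, Q) = Q/9
l = -1338378425/380866 (l = -24199/((⅑)*62) + 15752/(-12286) = -24199/62/9 + 15752*(-1/12286) = -24199*9/62 - 7876/6143 = -217791/62 - 7876/6143 = -1338378425/380866 ≈ -3514.0)
l - (60*(-54) - 4) = -1338378425/380866 - (60*(-54) - 4) = -1338378425/380866 - (-3240 - 4) = -1338378425/380866 - 1*(-3244) = -1338378425/380866 + 3244 = -102849121/380866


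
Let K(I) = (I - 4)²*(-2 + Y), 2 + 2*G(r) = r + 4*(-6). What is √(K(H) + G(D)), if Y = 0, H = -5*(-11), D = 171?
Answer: I*√20518/2 ≈ 71.62*I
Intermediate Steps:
G(r) = -13 + r/2 (G(r) = -1 + (r + 4*(-6))/2 = -1 + (r - 24)/2 = -1 + (-24 + r)/2 = -1 + (-12 + r/2) = -13 + r/2)
H = 55
K(I) = -2*(-4 + I)² (K(I) = (I - 4)²*(-2 + 0) = (-4 + I)²*(-2) = -2*(-4 + I)²)
√(K(H) + G(D)) = √(-2*(-4 + 55)² + (-13 + (½)*171)) = √(-2*51² + (-13 + 171/2)) = √(-2*2601 + 145/2) = √(-5202 + 145/2) = √(-10259/2) = I*√20518/2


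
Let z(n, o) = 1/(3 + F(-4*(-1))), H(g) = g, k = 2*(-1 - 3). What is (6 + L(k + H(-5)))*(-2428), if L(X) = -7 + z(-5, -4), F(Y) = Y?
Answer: 14568/7 ≈ 2081.1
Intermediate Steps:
k = -8 (k = 2*(-4) = -8)
z(n, o) = ⅐ (z(n, o) = 1/(3 - 4*(-1)) = 1/(3 + 4) = 1/7 = ⅐)
L(X) = -48/7 (L(X) = -7 + ⅐ = -48/7)
(6 + L(k + H(-5)))*(-2428) = (6 - 48/7)*(-2428) = -6/7*(-2428) = 14568/7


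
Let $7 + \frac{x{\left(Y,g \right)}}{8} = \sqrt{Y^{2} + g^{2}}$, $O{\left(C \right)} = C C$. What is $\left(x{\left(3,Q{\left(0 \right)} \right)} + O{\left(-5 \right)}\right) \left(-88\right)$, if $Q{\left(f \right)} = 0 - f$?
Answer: $616$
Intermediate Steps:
$Q{\left(f \right)} = - f$
$O{\left(C \right)} = C^{2}$
$x{\left(Y,g \right)} = -56 + 8 \sqrt{Y^{2} + g^{2}}$
$\left(x{\left(3,Q{\left(0 \right)} \right)} + O{\left(-5 \right)}\right) \left(-88\right) = \left(\left(-56 + 8 \sqrt{3^{2} + \left(\left(-1\right) 0\right)^{2}}\right) + \left(-5\right)^{2}\right) \left(-88\right) = \left(\left(-56 + 8 \sqrt{9 + 0^{2}}\right) + 25\right) \left(-88\right) = \left(\left(-56 + 8 \sqrt{9 + 0}\right) + 25\right) \left(-88\right) = \left(\left(-56 + 8 \sqrt{9}\right) + 25\right) \left(-88\right) = \left(\left(-56 + 8 \cdot 3\right) + 25\right) \left(-88\right) = \left(\left(-56 + 24\right) + 25\right) \left(-88\right) = \left(-32 + 25\right) \left(-88\right) = \left(-7\right) \left(-88\right) = 616$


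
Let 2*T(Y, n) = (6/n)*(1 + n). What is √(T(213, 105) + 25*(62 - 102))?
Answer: I*√1221290/35 ≈ 31.575*I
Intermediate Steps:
T(Y, n) = 3*(1 + n)/n (T(Y, n) = ((6/n)*(1 + n))/2 = (6*(1 + n)/n)/2 = 3*(1 + n)/n)
√(T(213, 105) + 25*(62 - 102)) = √((3 + 3/105) + 25*(62 - 102)) = √((3 + 3*(1/105)) + 25*(-40)) = √((3 + 1/35) - 1000) = √(106/35 - 1000) = √(-34894/35) = I*√1221290/35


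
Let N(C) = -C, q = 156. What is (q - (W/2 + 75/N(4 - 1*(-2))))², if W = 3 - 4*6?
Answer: 32041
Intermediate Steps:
W = -21 (W = 3 - 24 = -21)
(q - (W/2 + 75/N(4 - 1*(-2))))² = (156 - (-21/2 + 75/((-(4 - 1*(-2))))))² = (156 - (-21*½ + 75/((-(4 + 2)))))² = (156 - (-21/2 + 75/((-1*6))))² = (156 - (-21/2 + 75/(-6)))² = (156 - (-21/2 + 75*(-⅙)))² = (156 - (-21/2 - 25/2))² = (156 - 1*(-23))² = (156 + 23)² = 179² = 32041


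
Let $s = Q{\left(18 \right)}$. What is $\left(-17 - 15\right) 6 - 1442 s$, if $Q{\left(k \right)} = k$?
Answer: $-26148$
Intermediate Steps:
$s = 18$
$\left(-17 - 15\right) 6 - 1442 s = \left(-17 - 15\right) 6 - 25956 = \left(-32\right) 6 - 25956 = -192 - 25956 = -26148$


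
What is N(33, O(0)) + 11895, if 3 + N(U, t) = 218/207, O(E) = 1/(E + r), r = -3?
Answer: 2461862/207 ≈ 11893.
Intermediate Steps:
O(E) = 1/(-3 + E) (O(E) = 1/(E - 3) = 1/(-3 + E))
N(U, t) = -403/207 (N(U, t) = -3 + 218/207 = -403/207)
N(33, O(0)) + 11895 = -403/207 + 11895 = 2461862/207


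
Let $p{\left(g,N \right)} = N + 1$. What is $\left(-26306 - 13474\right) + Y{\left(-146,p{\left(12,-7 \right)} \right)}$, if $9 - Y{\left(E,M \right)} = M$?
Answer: $-39765$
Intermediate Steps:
$p{\left(g,N \right)} = 1 + N$
$Y{\left(E,M \right)} = 9 - M$
$\left(-26306 - 13474\right) + Y{\left(-146,p{\left(12,-7 \right)} \right)} = \left(-26306 - 13474\right) + \left(9 - \left(1 - 7\right)\right) = -39780 + \left(9 - -6\right) = -39780 + \left(9 + 6\right) = -39780 + 15 = -39765$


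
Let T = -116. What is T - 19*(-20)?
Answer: 264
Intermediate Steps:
T - 19*(-20) = -116 - 19*(-20) = -116 + 380 = 264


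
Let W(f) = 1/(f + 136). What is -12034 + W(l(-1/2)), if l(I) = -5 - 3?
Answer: -1540351/128 ≈ -12034.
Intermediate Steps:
l(I) = -8
W(f) = 1/(136 + f)
-12034 + W(l(-1/2)) = -12034 + 1/(136 - 8) = -12034 + 1/128 = -1540351/128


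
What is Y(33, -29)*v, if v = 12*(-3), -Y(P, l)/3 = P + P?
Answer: 7128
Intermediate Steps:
Y(P, l) = -6*P (Y(P, l) = -3*(P + P) = -6*P)
v = -36
Y(33, -29)*v = -6*33*(-36) = -198*(-36) = 7128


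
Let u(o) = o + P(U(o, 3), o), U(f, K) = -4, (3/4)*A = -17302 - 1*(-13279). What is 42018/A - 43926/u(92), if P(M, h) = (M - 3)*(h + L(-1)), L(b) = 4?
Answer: 29537/435 ≈ 67.901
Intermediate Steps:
A = -5364 (A = 4*(-17302 - 1*(-13279))/3 = 4*(-17302 + 13279)/3 = (4/3)*(-4023) = -5364)
P(M, h) = (-3 + M)*(4 + h) (P(M, h) = (M - 3)*(h + 4) = (-3 + M)*(4 + h))
u(o) = -28 - 6*o (u(o) = o + (-12 - 3*o + 4*(-4) - 4*o) = o + (-12 - 3*o - 16 - 4*o) = o + (-28 - 7*o) = -28 - 6*o)
42018/A - 43926/u(92) = 42018/(-5364) - 43926/(-28 - 6*92) = 42018*(-1/5364) - 43926/(-28 - 552) = -47/6 - 43926/(-580) = -47/6 - 43926*(-1/580) = -47/6 + 21963/290 = 29537/435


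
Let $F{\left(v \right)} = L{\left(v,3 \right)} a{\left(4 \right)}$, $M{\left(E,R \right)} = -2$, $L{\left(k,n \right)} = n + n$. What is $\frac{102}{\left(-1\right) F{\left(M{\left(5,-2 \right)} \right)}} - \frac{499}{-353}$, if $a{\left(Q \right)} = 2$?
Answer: $- \frac{5003}{706} \approx -7.0864$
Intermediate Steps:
$L{\left(k,n \right)} = 2 n$
$F{\left(v \right)} = 12$ ($F{\left(v \right)} = 2 \cdot 3 \cdot 2 = 6 \cdot 2 = 12$)
$\frac{102}{\left(-1\right) F{\left(M{\left(5,-2 \right)} \right)}} - \frac{499}{-353} = \frac{102}{\left(-1\right) 12} - \frac{499}{-353} = \frac{102}{-12} - - \frac{499}{353} = 102 \left(- \frac{1}{12}\right) + \frac{499}{353} = - \frac{17}{2} + \frac{499}{353} = - \frac{5003}{706}$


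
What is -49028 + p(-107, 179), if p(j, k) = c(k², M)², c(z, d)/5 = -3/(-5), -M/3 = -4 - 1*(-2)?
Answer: -49019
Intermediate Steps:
M = 6 (M = -3*(-4 - 1*(-2)) = -3*(-4 + 2) = -3*(-2) = 6)
c(z, d) = 3 (c(z, d) = 5*(-3/(-5)) = 5*(-3*(-⅕)) = 5*(⅗) = 3)
p(j, k) = 9 (p(j, k) = 3² = 9)
-49028 + p(-107, 179) = -49028 + 9 = -49019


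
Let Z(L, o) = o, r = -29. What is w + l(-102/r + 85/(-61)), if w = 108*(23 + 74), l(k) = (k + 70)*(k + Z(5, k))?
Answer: 33741874554/3129361 ≈ 10782.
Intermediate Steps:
l(k) = 2*k*(70 + k) (l(k) = (k + 70)*(k + k) = (70 + k)*(2*k) = 2*k*(70 + k))
w = 10476 (w = 108*97 = 10476)
w + l(-102/r + 85/(-61)) = 10476 + 2*(-102/(-29) + 85/(-61))*(70 + (-102/(-29) + 85/(-61))) = 10476 + 2*(-102*(-1/29) + 85*(-1/61))*(70 + (-102*(-1/29) + 85*(-1/61))) = 10476 + 2*(102/29 - 85/61)*(70 + (102/29 - 85/61)) = 10476 + 2*(3757/1769)*(70 + 3757/1769) = 10476 + 2*(3757/1769)*(127587/1769) = 10476 + 958688718/3129361 = 33741874554/3129361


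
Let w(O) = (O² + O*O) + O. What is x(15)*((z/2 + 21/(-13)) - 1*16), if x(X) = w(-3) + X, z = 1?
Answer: -6675/13 ≈ -513.46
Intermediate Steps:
w(O) = O + 2*O² (w(O) = (O² + O²) + O = 2*O² + O = O + 2*O²)
x(X) = 15 + X (x(X) = -3*(1 + 2*(-3)) + X = -3*(1 - 6) + X = -3*(-5) + X = 15 + X)
x(15)*((z/2 + 21/(-13)) - 1*16) = (15 + 15)*((1/2 + 21/(-13)) - 1*16) = 30*((1*(½) + 21*(-1/13)) - 16) = 30*((½ - 21/13) - 16) = 30*(-29/26 - 16) = 30*(-445/26) = -6675/13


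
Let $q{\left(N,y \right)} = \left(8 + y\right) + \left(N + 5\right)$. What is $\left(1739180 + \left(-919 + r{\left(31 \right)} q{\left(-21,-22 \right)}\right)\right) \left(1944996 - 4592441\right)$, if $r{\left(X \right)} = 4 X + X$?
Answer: $-4589639773895$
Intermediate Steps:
$r{\left(X \right)} = 5 X$
$q{\left(N,y \right)} = 13 + N + y$ ($q{\left(N,y \right)} = \left(8 + y\right) + \left(5 + N\right) = 13 + N + y$)
$\left(1739180 + \left(-919 + r{\left(31 \right)} q{\left(-21,-22 \right)}\right)\right) \left(1944996 - 4592441\right) = \left(1739180 + \left(-919 + 5 \cdot 31 \left(13 - 21 - 22\right)\right)\right) \left(1944996 - 4592441\right) = \left(1739180 + \left(-919 + 155 \left(-30\right)\right)\right) \left(-2647445\right) = \left(1739180 - 5569\right) \left(-2647445\right) = 1733611 \left(-2647445\right) = -4589639773895$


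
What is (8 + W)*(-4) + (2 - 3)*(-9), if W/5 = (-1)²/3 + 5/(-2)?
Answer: 61/3 ≈ 20.333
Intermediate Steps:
W = -65/6 (W = 5*((-1)²/3 + 5/(-2)) = 5*(1*(⅓) + 5*(-½)) = 5*(⅓ - 5/2) = 5*(-13/6) = -65/6 ≈ -10.833)
(8 + W)*(-4) + (2 - 3)*(-9) = (8 - 65/6)*(-4) + (2 - 3)*(-9) = -17/6*(-4) - 1*(-9) = 34/3 + 9 = 61/3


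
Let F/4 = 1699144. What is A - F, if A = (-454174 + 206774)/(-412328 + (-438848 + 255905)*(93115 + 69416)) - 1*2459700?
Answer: -275229082412981436/29734321061 ≈ -9.2563e+6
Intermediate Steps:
F = 6796576 (F = 4*1699144 = 6796576)
A = -73137509513494300/29734321061 (A = -247400/(-412328 - 182943*162531) - 2459700 = -247400/(-412328 - 29733908733) - 2459700 = -247400/(-29734321061) - 2459700 = -247400*(-1/29734321061) - 2459700 = 247400/29734321061 - 2459700 = -73137509513494300/29734321061 ≈ -2.4597e+6)
A - F = -73137509513494300/29734321061 - 1*6796576 = -73137509513494300/29734321061 - 6796576 = -275229082412981436/29734321061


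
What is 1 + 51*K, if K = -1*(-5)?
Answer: 256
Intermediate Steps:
K = 5
1 + 51*K = 1 + 51*5 = 1 + 255 = 256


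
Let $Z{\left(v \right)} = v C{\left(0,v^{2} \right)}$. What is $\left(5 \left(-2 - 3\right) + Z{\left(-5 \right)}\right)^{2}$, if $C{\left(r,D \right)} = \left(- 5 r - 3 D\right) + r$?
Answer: $122500$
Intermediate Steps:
$C{\left(r,D \right)} = - 4 r - 3 D$
$Z{\left(v \right)} = - 3 v^{3}$ ($Z{\left(v \right)} = v \left(\left(-4\right) 0 - 3 v^{2}\right) = v \left(0 - 3 v^{2}\right) = v \left(- 3 v^{2}\right) = - 3 v^{3}$)
$\left(5 \left(-2 - 3\right) + Z{\left(-5 \right)}\right)^{2} = \left(5 \left(-2 - 3\right) - 3 \left(-5\right)^{3}\right)^{2} = \left(5 \left(-5\right) - -375\right)^{2} = \left(-25 + 375\right)^{2} = 350^{2} = 122500$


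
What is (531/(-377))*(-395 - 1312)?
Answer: 906417/377 ≈ 2404.3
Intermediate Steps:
(531/(-377))*(-395 - 1312) = (531*(-1/377))*(-1707) = -531/377*(-1707) = 906417/377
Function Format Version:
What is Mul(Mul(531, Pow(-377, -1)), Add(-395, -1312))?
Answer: Rational(906417, 377) ≈ 2404.3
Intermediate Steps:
Mul(Mul(531, Pow(-377, -1)), Add(-395, -1312)) = Mul(Mul(531, Rational(-1, 377)), -1707) = Mul(Rational(-531, 377), -1707) = Rational(906417, 377)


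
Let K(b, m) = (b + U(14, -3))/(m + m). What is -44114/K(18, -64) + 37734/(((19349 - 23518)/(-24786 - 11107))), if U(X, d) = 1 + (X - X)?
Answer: 4479453166/7201 ≈ 6.2206e+5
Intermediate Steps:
U(X, d) = 1 (U(X, d) = 1 + 0 = 1)
K(b, m) = (1 + b)/(2*m) (K(b, m) = (b + 1)/(m + m) = (1 + b)/((2*m)) = (1 + b)*(1/(2*m)) = (1 + b)/(2*m))
-44114/K(18, -64) + 37734/(((19349 - 23518)/(-24786 - 11107))) = -44114*(-128/(1 + 18)) + 37734/(((19349 - 23518)/(-24786 - 11107))) = -44114/((½)*(-1/64)*19) + 37734/((-4169/(-35893))) = -44114/(-19/128) + 37734/((-4169*(-1/35893))) = -44114*(-128/19) + 37734/(379/3263) = 5646592/19 + 37734*(3263/379) = 5646592/19 + 123126042/379 = 4479453166/7201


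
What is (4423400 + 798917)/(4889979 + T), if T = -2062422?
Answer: 5222317/2827557 ≈ 1.8469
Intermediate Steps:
(4423400 + 798917)/(4889979 + T) = (4423400 + 798917)/(4889979 - 2062422) = 5222317/2827557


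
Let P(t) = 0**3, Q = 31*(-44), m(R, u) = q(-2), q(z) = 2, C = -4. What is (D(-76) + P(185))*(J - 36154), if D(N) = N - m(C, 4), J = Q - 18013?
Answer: 4331418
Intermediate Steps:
m(R, u) = 2
Q = -1364
P(t) = 0
J = -19377 (J = -1364 - 18013 = -19377)
D(N) = -2 + N (D(N) = N - 1*2 = N - 2 = -2 + N)
(D(-76) + P(185))*(J - 36154) = ((-2 - 76) + 0)*(-19377 - 36154) = (-78 + 0)*(-55531) = -78*(-55531) = 4331418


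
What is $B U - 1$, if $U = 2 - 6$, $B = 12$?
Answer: $-49$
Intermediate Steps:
$U = -4$
$B U - 1 = 12 \left(-4\right) - 1 = -48 - 1 = -49$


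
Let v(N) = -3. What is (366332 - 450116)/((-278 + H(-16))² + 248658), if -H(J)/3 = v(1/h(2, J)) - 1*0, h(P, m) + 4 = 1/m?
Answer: -83784/321019 ≈ -0.26099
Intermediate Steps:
h(P, m) = -4 + 1/m
H(J) = 9 (H(J) = -3*(-3 - 1*0) = -3*(-3 + 0) = -3*(-3) = 9)
(366332 - 450116)/((-278 + H(-16))² + 248658) = (366332 - 450116)/((-278 + 9)² + 248658) = -83784/((-269)² + 248658) = -83784/(72361 + 248658) = -83784/321019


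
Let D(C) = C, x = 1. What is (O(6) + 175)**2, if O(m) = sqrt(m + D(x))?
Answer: (175 + sqrt(7))**2 ≈ 31558.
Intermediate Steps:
O(m) = sqrt(1 + m) (O(m) = sqrt(m + 1) = sqrt(1 + m))
(O(6) + 175)**2 = (sqrt(1 + 6) + 175)**2 = (sqrt(7) + 175)**2 = (175 + sqrt(7))**2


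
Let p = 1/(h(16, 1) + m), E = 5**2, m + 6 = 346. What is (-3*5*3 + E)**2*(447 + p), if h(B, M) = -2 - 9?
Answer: 58825600/329 ≈ 1.7880e+5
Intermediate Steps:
h(B, M) = -11
m = 340 (m = -6 + 346 = 340)
E = 25
p = 1/329 (p = 1/(-11 + 340) = 1/329 ≈ 0.0030395)
(-3*5*3 + E)**2*(447 + p) = (-3*5*3 + 25)**2*(447 + 1/329) = (-15*3 + 25)**2*(147064/329) = (-45 + 25)**2*(147064/329) = (-20)**2*(147064/329) = 400*(147064/329) = 58825600/329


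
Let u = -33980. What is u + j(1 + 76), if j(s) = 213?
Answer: -33767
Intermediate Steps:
u + j(1 + 76) = -33980 + 213 = -33767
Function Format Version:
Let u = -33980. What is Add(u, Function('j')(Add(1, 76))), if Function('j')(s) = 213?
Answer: -33767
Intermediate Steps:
Add(u, Function('j')(Add(1, 76))) = Add(-33980, 213) = -33767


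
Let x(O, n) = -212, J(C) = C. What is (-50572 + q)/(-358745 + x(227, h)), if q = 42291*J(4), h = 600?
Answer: -118592/358957 ≈ -0.33038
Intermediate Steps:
q = 169164 (q = 42291*4 = 169164)
(-50572 + q)/(-358745 + x(227, h)) = (-50572 + 169164)/(-358745 - 212) = 118592/(-358957) = 118592*(-1/358957) = -118592/358957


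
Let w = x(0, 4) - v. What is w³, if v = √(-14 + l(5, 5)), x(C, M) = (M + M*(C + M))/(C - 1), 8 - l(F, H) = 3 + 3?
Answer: -7280 - 2376*I*√3 ≈ -7280.0 - 4115.4*I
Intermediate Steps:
l(F, H) = 2 (l(F, H) = 8 - (3 + 3) = 8 - 1*6 = 8 - 6 = 2)
x(C, M) = (M + M*(C + M))/(-1 + C)
v = 2*I*√3 (v = √(-14 + 2) = √(-12) = 2*I*√3 ≈ 3.4641*I)
w = -20 - 2*I*√3 (w = 4*(1 + 0 + 4)/(-1 + 0) - 2*I*√3 = 4*5/(-1) - 2*I*√3 = 4*(-1)*5 - 2*I*√3 = -20 - 2*I*√3 ≈ -20.0 - 3.4641*I)
w³ = (-20 - 2*I*√3)³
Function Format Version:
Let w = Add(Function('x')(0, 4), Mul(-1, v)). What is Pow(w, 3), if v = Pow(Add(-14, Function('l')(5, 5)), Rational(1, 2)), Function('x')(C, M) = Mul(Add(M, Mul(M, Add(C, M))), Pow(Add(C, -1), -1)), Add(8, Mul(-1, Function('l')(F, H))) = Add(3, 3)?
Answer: Add(-7280, Mul(-2376, I, Pow(3, Rational(1, 2)))) ≈ Add(-7280.0, Mul(-4115.4, I))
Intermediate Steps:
Function('l')(F, H) = 2 (Function('l')(F, H) = Add(8, Mul(-1, Add(3, 3))) = Add(8, Mul(-1, 6)) = Add(8, -6) = 2)
Function('x')(C, M) = Mul(Pow(Add(-1, C), -1), Add(M, Mul(M, Add(C, M)))) (Function('x')(C, M) = Mul(Add(M, Mul(M, Add(C, M))), Pow(Add(-1, C), -1)) = Mul(Pow(Add(-1, C), -1), Add(M, Mul(M, Add(C, M)))))
v = Mul(2, I, Pow(3, Rational(1, 2))) (v = Pow(Add(-14, 2), Rational(1, 2)) = Pow(-12, Rational(1, 2)) = Mul(2, I, Pow(3, Rational(1, 2))) ≈ Mul(3.4641, I))
w = Add(-20, Mul(-2, I, Pow(3, Rational(1, 2)))) (w = Add(Mul(4, Pow(Add(-1, 0), -1), Add(1, 0, 4)), Mul(-1, Mul(2, I, Pow(3, Rational(1, 2))))) = Add(Mul(4, Pow(-1, -1), 5), Mul(-2, I, Pow(3, Rational(1, 2)))) = Add(Mul(4, -1, 5), Mul(-2, I, Pow(3, Rational(1, 2)))) = Add(-20, Mul(-2, I, Pow(3, Rational(1, 2)))) ≈ Add(-20.000, Mul(-3.4641, I)))
Pow(w, 3) = Pow(Add(-20, Mul(-2, I, Pow(3, Rational(1, 2)))), 3)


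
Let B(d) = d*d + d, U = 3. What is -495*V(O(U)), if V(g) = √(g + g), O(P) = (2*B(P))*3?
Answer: -5940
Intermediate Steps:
B(d) = d + d² (B(d) = d² + d = d + d²)
O(P) = 6*P*(1 + P) (O(P) = (2*(P*(1 + P)))*3 = (2*P*(1 + P))*3 = 6*P*(1 + P))
V(g) = √2*√g (V(g) = √(2*g) = √2*√g)
-495*V(O(U)) = -495*√2*√(6*3*(1 + 3)) = -495*√2*√(6*3*4) = -495*√2*√72 = -495*√2*6*√2 = -495*12 = -5940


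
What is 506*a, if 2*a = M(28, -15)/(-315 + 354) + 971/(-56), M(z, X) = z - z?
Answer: -245663/56 ≈ -4386.8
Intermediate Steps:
M(z, X) = 0
a = -971/112 (a = (0/(-315 + 354) + 971/(-56))/2 = (0/39 + 971*(-1/56))/2 = (0*(1/39) - 971/56)/2 = (0 - 971/56)/2 = (1/2)*(-971/56) = -971/112 ≈ -8.6696)
506*a = 506*(-971/112) = -245663/56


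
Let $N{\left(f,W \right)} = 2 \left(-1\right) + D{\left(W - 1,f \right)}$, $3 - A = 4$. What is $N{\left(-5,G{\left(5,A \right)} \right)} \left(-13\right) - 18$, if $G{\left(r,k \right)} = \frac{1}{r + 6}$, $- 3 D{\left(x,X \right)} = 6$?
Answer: $34$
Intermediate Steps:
$A = -1$ ($A = 3 - 4 = -1$)
$D{\left(x,X \right)} = -2$ ($D{\left(x,X \right)} = \left(- \frac{1}{3}\right) 6 = -2$)
$G{\left(r,k \right)} = \frac{1}{6 + r}$
$N{\left(f,W \right)} = -4$ ($N{\left(f,W \right)} = 2 \left(-1\right) - 2 = -2 - 2 = -4$)
$N{\left(-5,G{\left(5,A \right)} \right)} \left(-13\right) - 18 = \left(-4\right) \left(-13\right) - 18 = 52 - 18 = 34$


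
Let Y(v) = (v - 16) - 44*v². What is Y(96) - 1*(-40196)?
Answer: -365228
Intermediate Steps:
Y(v) = -16 + v - 44*v² (Y(v) = (-16 + v) - 44*v² = -16 + v - 44*v²)
Y(96) - 1*(-40196) = (-16 + 96 - 44*96²) - 1*(-40196) = (-16 + 96 - 44*9216) + 40196 = (-16 + 96 - 405504) + 40196 = -405424 + 40196 = -365228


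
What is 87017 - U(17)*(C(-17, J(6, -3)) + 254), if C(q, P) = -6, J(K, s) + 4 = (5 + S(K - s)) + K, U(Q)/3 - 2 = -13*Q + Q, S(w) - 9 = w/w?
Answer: 237305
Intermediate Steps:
S(w) = 10 (S(w) = 9 + w/w = 9 + 1 = 10)
U(Q) = 6 - 36*Q (U(Q) = 6 + 3*(-13*Q + Q) = 6 + 3*(-12*Q) = 6 - 36*Q)
J(K, s) = 11 + K (J(K, s) = -4 + ((5 + 10) + K) = -4 + (15 + K) = 11 + K)
87017 - U(17)*(C(-17, J(6, -3)) + 254) = 87017 - (6 - 36*17)*(-6 + 254) = 87017 - (6 - 612)*248 = 87017 - (-606)*248 = 87017 - 1*(-150288) = 87017 + 150288 = 237305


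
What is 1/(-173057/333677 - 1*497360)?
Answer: -333677/165957765777 ≈ -2.0106e-6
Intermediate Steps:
1/(-173057/333677 - 1*497360) = 1/(-173057*1/333677 - 497360) = 1/(-173057/333677 - 497360) = 1/(-165957765777/333677) = -333677/165957765777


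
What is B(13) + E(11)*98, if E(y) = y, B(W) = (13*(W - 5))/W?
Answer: 1086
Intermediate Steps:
B(W) = (-65 + 13*W)/W (B(W) = (13*(-5 + W))/W = (-65 + 13*W)/W)
B(13) + E(11)*98 = (13 - 65/13) + 11*98 = (13 - 65*1/13) + 1078 = (13 - 5) + 1078 = 8 + 1078 = 1086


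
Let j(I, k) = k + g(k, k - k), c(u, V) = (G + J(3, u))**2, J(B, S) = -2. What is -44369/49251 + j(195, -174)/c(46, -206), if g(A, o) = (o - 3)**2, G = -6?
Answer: -10966031/3152064 ≈ -3.4790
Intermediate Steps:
c(u, V) = 64 (c(u, V) = (-6 - 2)**2 = (-8)**2 = 64)
g(A, o) = (-3 + o)**2
j(I, k) = 9 + k (j(I, k) = k + (-3 + (k - k))**2 = k + (-3 + 0)**2 = k + (-3)**2 = k + 9 = 9 + k)
-44369/49251 + j(195, -174)/c(46, -206) = -44369/49251 + (9 - 174)/64 = -44369*1/49251 - 165*1/64 = -44369/49251 - 165/64 = -10966031/3152064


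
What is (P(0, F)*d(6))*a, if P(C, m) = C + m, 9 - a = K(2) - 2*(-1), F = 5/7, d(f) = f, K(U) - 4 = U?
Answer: 30/7 ≈ 4.2857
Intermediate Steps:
K(U) = 4 + U
F = 5/7 (F = 5*(⅐) = 5/7 ≈ 0.71429)
a = 1 (a = 9 - ((4 + 2) - 2*(-1)) = 9 - (6 + 2) = 9 - 1*8 = 9 - 8 = 1)
(P(0, F)*d(6))*a = ((0 + 5/7)*6)*1 = ((5/7)*6)*1 = (30/7)*1 = 30/7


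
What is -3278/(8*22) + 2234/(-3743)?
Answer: -575579/29944 ≈ -19.222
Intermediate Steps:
-3278/(8*22) + 2234/(-3743) = -3278/176 + 2234*(-1/3743) = -3278*1/176 - 2234/3743 = -149/8 - 2234/3743 = -575579/29944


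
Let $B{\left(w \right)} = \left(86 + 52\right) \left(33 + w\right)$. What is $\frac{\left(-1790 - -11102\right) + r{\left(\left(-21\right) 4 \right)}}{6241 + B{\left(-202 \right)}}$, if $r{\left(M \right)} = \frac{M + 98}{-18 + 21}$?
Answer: $- \frac{27950}{51243} \approx -0.54544$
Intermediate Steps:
$B{\left(w \right)} = 4554 + 138 w$ ($B{\left(w \right)} = 138 \left(33 + w\right) = 4554 + 138 w$)
$r{\left(M \right)} = \frac{98}{3} + \frac{M}{3}$ ($r{\left(M \right)} = \frac{98 + M}{3} = \left(98 + M\right) \frac{1}{3} = \frac{98}{3} + \frac{M}{3}$)
$\frac{\left(-1790 - -11102\right) + r{\left(\left(-21\right) 4 \right)}}{6241 + B{\left(-202 \right)}} = \frac{\left(-1790 - -11102\right) + \left(\frac{98}{3} + \frac{\left(-21\right) 4}{3}\right)}{6241 + \left(4554 + 138 \left(-202\right)\right)} = \frac{\left(-1790 + 11102\right) + \left(\frac{98}{3} + \frac{1}{3} \left(-84\right)\right)}{6241 + \left(4554 - 27876\right)} = \frac{9312 + \left(\frac{98}{3} - 28\right)}{6241 - 23322} = \frac{9312 + \frac{14}{3}}{-17081} = \frac{27950}{3} \left(- \frac{1}{17081}\right) = - \frac{27950}{51243}$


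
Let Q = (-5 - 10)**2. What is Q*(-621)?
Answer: -139725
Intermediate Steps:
Q = 225 (Q = (-15)**2 = 225)
Q*(-621) = 225*(-621) = -139725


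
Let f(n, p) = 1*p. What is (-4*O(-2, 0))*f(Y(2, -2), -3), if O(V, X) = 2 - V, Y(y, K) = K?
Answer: 48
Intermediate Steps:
f(n, p) = p
(-4*O(-2, 0))*f(Y(2, -2), -3) = -4*(2 - 1*(-2))*(-3) = -4*(2 + 2)*(-3) = -4*4*(-3) = -16*(-3) = 48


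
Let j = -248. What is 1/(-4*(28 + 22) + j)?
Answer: -1/448 ≈ -0.0022321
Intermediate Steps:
1/(-4*(28 + 22) + j) = 1/(-4*(28 + 22) - 248) = 1/(-4*50 - 248) = 1/(-200 - 248) = 1/(-448) = -1/448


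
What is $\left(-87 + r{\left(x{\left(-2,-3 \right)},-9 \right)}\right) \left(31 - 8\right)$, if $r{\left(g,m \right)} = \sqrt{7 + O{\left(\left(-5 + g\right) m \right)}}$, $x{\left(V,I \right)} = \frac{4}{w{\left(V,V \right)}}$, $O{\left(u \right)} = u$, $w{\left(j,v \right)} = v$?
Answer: $-2001 + 23 \sqrt{70} \approx -1808.6$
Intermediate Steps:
$x{\left(V,I \right)} = \frac{4}{V}$
$r{\left(g,m \right)} = \sqrt{7 + m \left(-5 + g\right)}$ ($r{\left(g,m \right)} = \sqrt{7 + \left(-5 + g\right) m} = \sqrt{7 + m \left(-5 + g\right)}$)
$\left(-87 + r{\left(x{\left(-2,-3 \right)},-9 \right)}\right) \left(31 - 8\right) = \left(-87 + \sqrt{7 - 9 \left(-5 + \frac{4}{-2}\right)}\right) \left(31 - 8\right) = \left(-87 + \sqrt{7 - 9 \left(-5 + 4 \left(- \frac{1}{2}\right)\right)}\right) \left(31 - 8\right) = \left(-87 + \sqrt{7 - 9 \left(-5 - 2\right)}\right) 23 = \left(-87 + \sqrt{7 - -63}\right) 23 = \left(-87 + \sqrt{7 + 63}\right) 23 = \left(-87 + \sqrt{70}\right) 23 = -2001 + 23 \sqrt{70}$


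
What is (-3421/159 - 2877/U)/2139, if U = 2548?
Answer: -1310593/123796764 ≈ -0.010587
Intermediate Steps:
(-3421/159 - 2877/U)/2139 = (-3421/159 - 2877/2548)/2139 = (-3421*1/159 - 2877*1/2548)*(1/2139) = (-3421/159 - 411/364)*(1/2139) = -1310593/57876*1/2139 = -1310593/123796764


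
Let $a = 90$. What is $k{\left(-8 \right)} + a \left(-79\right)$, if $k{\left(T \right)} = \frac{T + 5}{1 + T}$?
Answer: $- \frac{49767}{7} \approx -7109.6$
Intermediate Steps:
$k{\left(T \right)} = \frac{5 + T}{1 + T}$
$k{\left(-8 \right)} + a \left(-79\right) = \frac{5 - 8}{1 - 8} + 90 \left(-79\right) = \frac{1}{-7} \left(-3\right) - 7110 = \left(- \frac{1}{7}\right) \left(-3\right) - 7110 = \frac{3}{7} - 7110 = - \frac{49767}{7}$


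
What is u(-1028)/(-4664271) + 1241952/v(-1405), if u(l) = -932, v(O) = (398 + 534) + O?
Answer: -5792800256156/2206200183 ≈ -2625.7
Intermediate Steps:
v(O) = 932 + O
u(-1028)/(-4664271) + 1241952/v(-1405) = -932/(-4664271) + 1241952/(932 - 1405) = -932*(-1/4664271) + 1241952/(-473) = 932/4664271 + 1241952*(-1/473) = 932/4664271 - 1241952/473 = -5792800256156/2206200183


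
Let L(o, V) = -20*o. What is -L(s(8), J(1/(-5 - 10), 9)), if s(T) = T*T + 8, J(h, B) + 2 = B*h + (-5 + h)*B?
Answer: 1440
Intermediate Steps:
J(h, B) = -2 + B*h + B*(-5 + h) (J(h, B) = -2 + (B*h + (-5 + h)*B) = -2 + (B*h + B*(-5 + h)) = -2 + B*h + B*(-5 + h))
s(T) = 8 + T**2 (s(T) = T**2 + 8 = 8 + T**2)
-L(s(8), J(1/(-5 - 10), 9)) = -(-20)*(8 + 8**2) = -(-20)*(8 + 64) = -(-20)*72 = -1*(-1440) = 1440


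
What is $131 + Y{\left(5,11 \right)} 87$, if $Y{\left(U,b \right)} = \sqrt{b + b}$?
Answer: $131 + 87 \sqrt{22} \approx 539.07$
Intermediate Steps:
$Y{\left(U,b \right)} = \sqrt{2} \sqrt{b}$ ($Y{\left(U,b \right)} = \sqrt{2 b} = \sqrt{2} \sqrt{b}$)
$131 + Y{\left(5,11 \right)} 87 = 131 + \sqrt{2} \sqrt{11} \cdot 87 = 131 + \sqrt{22} \cdot 87 = 131 + 87 \sqrt{22}$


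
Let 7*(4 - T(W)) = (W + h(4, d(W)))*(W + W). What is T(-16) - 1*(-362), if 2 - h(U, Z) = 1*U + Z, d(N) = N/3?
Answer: 6470/21 ≈ 308.10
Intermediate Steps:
d(N) = N/3 (d(N) = N*(⅓) = N/3)
h(U, Z) = 2 - U - Z (h(U, Z) = 2 - (1*U + Z) = 2 - (U + Z) = 2 + (-U - Z) = 2 - U - Z)
T(W) = 4 - 2*W*(-2 + 2*W/3)/7 (T(W) = 4 - (W + (2 - 1*4 - W/3))*(W + W)/7 = 4 - (W + (2 - 4 - W/3))*2*W/7 = 4 - (W + (-2 - W/3))*2*W/7 = 4 - (-2 + 2*W/3)*2*W/7 = 4 - 2*W*(-2 + 2*W/3)/7)
T(-16) - 1*(-362) = (4 - 4/21*(-16)² + (4/7)*(-16)) - 1*(-362) = (4 - 4/21*256 - 64/7) + 362 = (4 - 1024/21 - 64/7) + 362 = -1132/21 + 362 = 6470/21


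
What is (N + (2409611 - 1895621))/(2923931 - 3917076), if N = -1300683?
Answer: 786693/993145 ≈ 0.79212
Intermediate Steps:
(N + (2409611 - 1895621))/(2923931 - 3917076) = (-1300683 + (2409611 - 1895621))/(2923931 - 3917076) = (-1300683 + 513990)/(-993145) = -786693*(-1/993145) = 786693/993145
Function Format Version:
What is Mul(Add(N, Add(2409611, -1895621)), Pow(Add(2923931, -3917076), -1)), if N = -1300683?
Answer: Rational(786693, 993145) ≈ 0.79212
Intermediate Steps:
Mul(Add(N, Add(2409611, -1895621)), Pow(Add(2923931, -3917076), -1)) = Mul(Add(-1300683, Add(2409611, -1895621)), Pow(Add(2923931, -3917076), -1)) = Mul(Add(-1300683, 513990), Pow(-993145, -1)) = Mul(-786693, Rational(-1, 993145)) = Rational(786693, 993145)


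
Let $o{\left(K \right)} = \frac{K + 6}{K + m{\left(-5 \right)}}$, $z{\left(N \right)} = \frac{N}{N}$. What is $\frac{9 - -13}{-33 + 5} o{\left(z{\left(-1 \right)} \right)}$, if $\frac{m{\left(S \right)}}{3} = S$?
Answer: $\frac{11}{28} \approx 0.39286$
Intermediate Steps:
$z{\left(N \right)} = 1$
$m{\left(S \right)} = 3 S$
$o{\left(K \right)} = \frac{6 + K}{-15 + K}$ ($o{\left(K \right)} = \frac{K + 6}{K + 3 \left(-5\right)} = \frac{6 + K}{K - 15} = \frac{6 + K}{-15 + K}$)
$\frac{9 - -13}{-33 + 5} o{\left(z{\left(-1 \right)} \right)} = \frac{9 - -13}{-33 + 5} \frac{6 + 1}{-15 + 1} = \frac{9 + 13}{-28} \frac{1}{-14} \cdot 7 = \left(- \frac{1}{28}\right) 22 \left(\left(- \frac{1}{14}\right) 7\right) = \left(- \frac{11}{14}\right) \left(- \frac{1}{2}\right) = \frac{11}{28}$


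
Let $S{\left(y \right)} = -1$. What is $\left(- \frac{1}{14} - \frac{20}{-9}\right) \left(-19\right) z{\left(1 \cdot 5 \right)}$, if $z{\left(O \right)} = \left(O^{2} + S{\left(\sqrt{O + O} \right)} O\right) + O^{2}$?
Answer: $- \frac{25745}{14} \approx -1838.9$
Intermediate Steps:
$z{\left(O \right)} = - O + 2 O^{2}$ ($z{\left(O \right)} = \left(O^{2} - O\right) + O^{2} = - O + 2 O^{2}$)
$\left(- \frac{1}{14} - \frac{20}{-9}\right) \left(-19\right) z{\left(1 \cdot 5 \right)} = \left(- \frac{1}{14} - \frac{20}{-9}\right) \left(-19\right) 1 \cdot 5 \left(-1 + 2 \cdot 1 \cdot 5\right) = \left(\left(-1\right) \frac{1}{14} - - \frac{20}{9}\right) \left(-19\right) 5 \left(-1 + 2 \cdot 5\right) = \left(- \frac{1}{14} + \frac{20}{9}\right) \left(-19\right) 5 \left(-1 + 10\right) = \frac{271}{126} \left(-19\right) 5 \cdot 9 = \left(- \frac{5149}{126}\right) 45 = - \frac{25745}{14}$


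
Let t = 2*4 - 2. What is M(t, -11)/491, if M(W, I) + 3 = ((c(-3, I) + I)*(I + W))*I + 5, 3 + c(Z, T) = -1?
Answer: -823/491 ≈ -1.6762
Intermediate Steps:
t = 6 (t = 8 - 2 = 6)
c(Z, T) = -4 (c(Z, T) = -3 - 1 = -4)
M(W, I) = 2 + I*(-4 + I)*(I + W) (M(W, I) = -3 + (((-4 + I)*(I + W))*I + 5) = -3 + (I*(-4 + I)*(I + W) + 5) = -3 + (5 + I*(-4 + I)*(I + W)) = 2 + I*(-4 + I)*(I + W))
M(t, -11)/491 = (2 + (-11)³ - 4*(-11)² + 6*(-11)² - 4*(-11)*6)/491 = (2 - 1331 - 4*121 + 6*121 + 264)*(1/491) = (2 - 1331 - 484 + 726 + 264)*(1/491) = -823*1/491 = -823/491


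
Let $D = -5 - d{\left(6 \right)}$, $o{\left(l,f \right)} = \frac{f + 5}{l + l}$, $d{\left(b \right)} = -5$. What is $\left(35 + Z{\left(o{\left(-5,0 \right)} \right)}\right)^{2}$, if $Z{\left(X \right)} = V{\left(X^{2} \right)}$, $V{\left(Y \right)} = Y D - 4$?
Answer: $961$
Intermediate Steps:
$o{\left(l,f \right)} = \frac{5 + f}{2 l}$
$D = 0$ ($D = -5 - -5 = -5 + 5 = 0$)
$V{\left(Y \right)} = -4$ ($V{\left(Y \right)} = Y 0 - 4 = 0 - 4 = -4$)
$Z{\left(X \right)} = -4$
$\left(35 + Z{\left(o{\left(-5,0 \right)} \right)}\right)^{2} = \left(35 - 4\right)^{2} = 31^{2} = 961$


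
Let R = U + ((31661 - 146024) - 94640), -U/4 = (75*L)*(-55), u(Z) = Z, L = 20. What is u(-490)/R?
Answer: -490/120997 ≈ -0.0040497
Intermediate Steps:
U = 330000 (U = -4*75*20*(-55) = -6000*(-55) = -4*(-82500) = 330000)
R = 120997 (R = 330000 + ((31661 - 146024) - 94640) = 330000 + (-114363 - 94640) = 330000 - 209003 = 120997)
u(-490)/R = -490/120997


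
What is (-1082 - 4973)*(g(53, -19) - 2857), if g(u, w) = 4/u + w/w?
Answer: 916509020/53 ≈ 1.7293e+7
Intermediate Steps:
g(u, w) = 1 + 4/u (g(u, w) = 4/u + 1 = 1 + 4/u)
(-1082 - 4973)*(g(53, -19) - 2857) = (-1082 - 4973)*((4 + 53)/53 - 2857) = -6055*((1/53)*57 - 2857) = -6055*(57/53 - 2857) = -6055*(-151364/53) = 916509020/53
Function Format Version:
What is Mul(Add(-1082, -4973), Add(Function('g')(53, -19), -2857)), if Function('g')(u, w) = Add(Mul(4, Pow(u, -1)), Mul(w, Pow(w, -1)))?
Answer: Rational(916509020, 53) ≈ 1.7293e+7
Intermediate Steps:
Function('g')(u, w) = Add(1, Mul(4, Pow(u, -1))) (Function('g')(u, w) = Add(Mul(4, Pow(u, -1)), 1) = Add(1, Mul(4, Pow(u, -1))))
Mul(Add(-1082, -4973), Add(Function('g')(53, -19), -2857)) = Mul(Add(-1082, -4973), Add(Mul(Pow(53, -1), Add(4, 53)), -2857)) = Mul(-6055, Add(Mul(Rational(1, 53), 57), -2857)) = Mul(-6055, Add(Rational(57, 53), -2857)) = Mul(-6055, Rational(-151364, 53)) = Rational(916509020, 53)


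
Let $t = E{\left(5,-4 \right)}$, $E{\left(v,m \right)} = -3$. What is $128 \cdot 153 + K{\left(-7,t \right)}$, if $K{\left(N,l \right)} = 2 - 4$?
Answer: $19582$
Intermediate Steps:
$t = -3$
$K{\left(N,l \right)} = -2$ ($K{\left(N,l \right)} = 2 - 4 = -2$)
$128 \cdot 153 + K{\left(-7,t \right)} = 128 \cdot 153 - 2 = 19584 - 2 = 19582$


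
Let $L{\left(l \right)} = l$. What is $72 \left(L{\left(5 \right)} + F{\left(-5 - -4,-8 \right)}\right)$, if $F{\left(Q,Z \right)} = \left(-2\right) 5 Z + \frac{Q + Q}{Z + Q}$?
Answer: $6136$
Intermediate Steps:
$F{\left(Q,Z \right)} = - 10 Z + \frac{2 Q}{Q + Z}$
$72 \left(L{\left(5 \right)} + F{\left(-5 - -4,-8 \right)}\right) = 72 \left(5 + \frac{2 \left(\left(-5 - -4\right) - 5 \left(-8\right)^{2} - 5 \left(-5 - -4\right) \left(-8\right)\right)}{\left(-5 - -4\right) - 8}\right) = 72 \left(5 + \frac{2 \left(\left(-5 + 4\right) - 320 - 5 \left(-5 + 4\right) \left(-8\right)\right)}{\left(-5 + 4\right) - 8}\right) = 72 \left(5 + \frac{2 \left(-1 - 320 - \left(-5\right) \left(-8\right)\right)}{-1 - 8}\right) = 72 \left(5 + \frac{2 \left(-1 - 320 - 40\right)}{-9}\right) = 72 \left(5 + 2 \left(- \frac{1}{9}\right) \left(-361\right)\right) = 72 \left(5 + \frac{722}{9}\right) = 72 \cdot \frac{767}{9} = 6136$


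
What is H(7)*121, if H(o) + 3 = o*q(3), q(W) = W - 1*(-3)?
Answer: 4719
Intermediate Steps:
q(W) = 3 + W (q(W) = W + 3 = 3 + W)
H(o) = -3 + 6*o (H(o) = -3 + o*(3 + 3) = -3 + o*6 = -3 + 6*o)
H(7)*121 = (-3 + 6*7)*121 = (-3 + 42)*121 = 39*121 = 4719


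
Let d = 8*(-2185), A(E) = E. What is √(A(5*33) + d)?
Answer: I*√17315 ≈ 131.59*I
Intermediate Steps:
d = -17480
√(A(5*33) + d) = √(5*33 - 17480) = √(165 - 17480) = √(-17315) = I*√17315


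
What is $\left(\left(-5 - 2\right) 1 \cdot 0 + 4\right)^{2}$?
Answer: $16$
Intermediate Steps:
$\left(\left(-5 - 2\right) 1 \cdot 0 + 4\right)^{2} = \left(\left(-7\right) 1 \cdot 0 + 4\right)^{2} = \left(\left(-7\right) 0 + 4\right)^{2} = \left(0 + 4\right)^{2} = 4^{2} = 16$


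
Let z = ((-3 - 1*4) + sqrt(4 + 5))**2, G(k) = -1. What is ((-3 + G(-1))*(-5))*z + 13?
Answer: 333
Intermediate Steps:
z = 16 (z = ((-3 - 4) + sqrt(9))**2 = (-7 + 3)**2 = (-4)**2 = 16)
((-3 + G(-1))*(-5))*z + 13 = ((-3 - 1)*(-5))*16 + 13 = -4*(-5)*16 + 13 = 20*16 + 13 = 320 + 13 = 333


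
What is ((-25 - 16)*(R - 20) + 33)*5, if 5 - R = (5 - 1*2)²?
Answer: 5085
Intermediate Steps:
R = -4 (R = 5 - (5 - 1*2)² = 5 - (5 - 2)² = 5 - 1*3² = 5 - 1*9 = 5 - 9 = -4)
((-25 - 16)*(R - 20) + 33)*5 = ((-25 - 16)*(-4 - 20) + 33)*5 = (-41*(-24) + 33)*5 = (984 + 33)*5 = 1017*5 = 5085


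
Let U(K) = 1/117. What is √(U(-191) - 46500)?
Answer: I*√70726487/39 ≈ 215.64*I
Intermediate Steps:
U(K) = 1/117
√(U(-191) - 46500) = √(1/117 - 46500) = √(-5440499/117) = I*√70726487/39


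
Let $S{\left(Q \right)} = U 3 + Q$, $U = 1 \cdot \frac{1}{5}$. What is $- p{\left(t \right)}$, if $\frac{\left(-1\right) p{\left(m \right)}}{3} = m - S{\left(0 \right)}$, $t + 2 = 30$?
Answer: $\frac{411}{5} \approx 82.2$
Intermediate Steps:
$t = 28$ ($t = -2 + 30 = 28$)
$U = \frac{1}{5}$ ($U = 1 \cdot \frac{1}{5} = \frac{1}{5} \approx 0.2$)
$S{\left(Q \right)} = \frac{3}{5} + Q$ ($S{\left(Q \right)} = \frac{1}{5} \cdot 3 + Q = \frac{3}{5} + Q$)
$p{\left(m \right)} = \frac{9}{5} - 3 m$ ($p{\left(m \right)} = - 3 \left(m - \left(\frac{3}{5} + 0\right)\right) = - 3 \left(m - \frac{3}{5}\right) = - 3 \left(- \frac{3}{5} + m\right) = \frac{9}{5} - 3 m$)
$- p{\left(t \right)} = - (\frac{9}{5} - 84) = \left(-1\right) \left(- \frac{411}{5}\right) = \frac{411}{5}$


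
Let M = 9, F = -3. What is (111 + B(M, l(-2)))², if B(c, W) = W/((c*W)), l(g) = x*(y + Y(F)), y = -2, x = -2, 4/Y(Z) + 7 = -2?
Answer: 1000000/81 ≈ 12346.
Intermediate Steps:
Y(Z) = -4/9 (Y(Z) = 4/(-7 - 2) = 4/(-9) = 4*(-⅑) = -4/9)
l(g) = 44/9 (l(g) = -2*(-2 - 4/9) = -2*(-22/9) = 44/9)
B(c, W) = 1/c (B(c, W) = W/((W*c)) = W*(1/(W*c)) = 1/c)
(111 + B(M, l(-2)))² = (111 + 1/9)² = (111 + ⅑)² = (1000/9)² = 1000000/81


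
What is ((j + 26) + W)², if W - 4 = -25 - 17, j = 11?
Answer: 1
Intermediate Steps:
W = -38 (W = 4 + (-25 - 17) = 4 - 42 = -38)
((j + 26) + W)² = ((11 + 26) - 38)² = (37 - 38)² = (-1)² = 1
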